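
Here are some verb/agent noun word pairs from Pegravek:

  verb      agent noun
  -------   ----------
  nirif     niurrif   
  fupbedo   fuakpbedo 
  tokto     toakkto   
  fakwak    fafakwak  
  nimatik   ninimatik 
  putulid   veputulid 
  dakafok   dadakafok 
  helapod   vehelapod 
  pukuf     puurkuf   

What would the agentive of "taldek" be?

tataldek

nimatik and nirif both have last vowel 'i' yet inflect differently (ninimatik, niurrif), so the last vowel is not what conditions the rule; the final letter is.
"taldek" ends in -k. The stems ending in -k (nimatik → ninimatik, fakwak → fafakwak, dakafok → dadakafok) repeat the first consonant+vowel as a prefix.
So taldek → tataldek.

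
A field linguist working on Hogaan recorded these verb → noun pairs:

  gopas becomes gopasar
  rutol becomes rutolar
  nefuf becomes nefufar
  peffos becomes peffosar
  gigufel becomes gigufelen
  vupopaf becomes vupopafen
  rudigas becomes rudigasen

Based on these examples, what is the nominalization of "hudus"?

rutol and gigufel both end in -l yet inflect differently (rutolar, gigufelen), so the final letter is not what conditions the rule; the number of vowels is.
"hudus" has 2 vowels. The stems with 2 vowels (gopas → gopasar, rutol → rutolar, nefuf → nefufar) add -ar.
So hudus → hudusar.

hudusar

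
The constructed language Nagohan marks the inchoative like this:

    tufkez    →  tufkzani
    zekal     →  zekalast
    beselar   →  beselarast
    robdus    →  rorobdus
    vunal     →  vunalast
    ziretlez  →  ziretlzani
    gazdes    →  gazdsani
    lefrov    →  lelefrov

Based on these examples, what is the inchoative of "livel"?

gazdes and robdus both end in -s yet inflect differently (gazdsani, rorobdus), so the final letter is not what conditions the rule; the last vowel is.
"livel" has last vowel 'e'. The stems whose last vowel is 'e' (gazdes → gazdsani, ziretlez → ziretlzani, tufkez → tufkzani) delete the last vowel and add -ani.
The other patterns: stems whose last vowel is 'a' add -ast; stems whose last vowel is 'o' or 'u' repeat the first consonant+vowel as a prefix.
So livel → livlani.

livlani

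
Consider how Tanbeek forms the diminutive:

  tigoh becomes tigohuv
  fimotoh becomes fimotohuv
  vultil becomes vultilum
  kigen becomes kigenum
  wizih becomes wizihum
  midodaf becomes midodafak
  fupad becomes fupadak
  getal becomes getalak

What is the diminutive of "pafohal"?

tigoh and wizih both end in -h yet inflect differently (tigohuv, wizihum), so the final letter is not what conditions the rule; the last vowel is.
"pafohal" has last vowel 'a'. The stems whose last vowel is 'a' (midodaf → midodafak, fupad → fupadak, getal → getalak) add -ak.
So pafohal → pafohalak.

pafohalak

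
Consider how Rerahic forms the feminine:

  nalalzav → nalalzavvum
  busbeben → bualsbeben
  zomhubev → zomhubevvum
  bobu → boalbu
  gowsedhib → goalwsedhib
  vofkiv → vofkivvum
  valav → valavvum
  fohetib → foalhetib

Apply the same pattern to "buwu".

bualwu

"buwu" ends in -u. The one such stem in the data (bobu → boalbu) inserts -al- after the first vowel (as do fohetib, gowsedhib), so the same rule applies.
So buwu → bualwu.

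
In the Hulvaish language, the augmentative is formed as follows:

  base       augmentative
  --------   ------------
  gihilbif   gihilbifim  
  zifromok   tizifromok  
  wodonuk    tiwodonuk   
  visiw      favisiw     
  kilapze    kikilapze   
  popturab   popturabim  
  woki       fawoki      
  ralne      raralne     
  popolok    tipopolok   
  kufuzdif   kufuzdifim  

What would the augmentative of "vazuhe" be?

vavazuhe

kufuzdif and visiw both have last vowel 'i' yet inflect differently (kufuzdifim, favisiw), so the last vowel is not what conditions the rule; the final letter is.
"vazuhe" ends in -e. The stems ending in -e (kilapze → kikilapze, ralne → raralne) repeat the first consonant+vowel as a prefix.
The other patterns: stems ending in -k add the prefix ti-; stems ending in -b or -f add -im; stems ending in -i or -w add the prefix fa-.
So vazuhe → vavazuhe.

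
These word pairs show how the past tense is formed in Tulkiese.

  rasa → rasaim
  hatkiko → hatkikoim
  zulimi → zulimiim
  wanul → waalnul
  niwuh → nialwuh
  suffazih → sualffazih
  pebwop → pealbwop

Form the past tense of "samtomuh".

zulimi and suffazih both have last vowel 'i' yet inflect differently (zulimiim, sualffazih), so the last vowel is not what conditions the rule; whether the stem ends in a vowel or a consonant is.
"samtomuh" ends in a consonant. The stems ending in a consonant (wanul → waalnul, niwuh → nialwuh, suffazih → sualffazih) insert -al- after the first vowel.
The other pattern: stems ending in a vowel add -im.
So samtomuh → saalmtomuh.

saalmtomuh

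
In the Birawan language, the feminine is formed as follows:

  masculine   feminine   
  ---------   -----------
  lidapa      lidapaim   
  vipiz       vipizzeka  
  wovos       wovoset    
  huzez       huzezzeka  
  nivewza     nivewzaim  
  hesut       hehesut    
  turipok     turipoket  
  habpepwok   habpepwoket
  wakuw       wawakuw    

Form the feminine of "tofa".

huzez and habpepwok both begin with h- yet inflect differently (huzezzeka, habpepwoket), so the first letter is not what conditions the rule; the final letter is.
"tofa" ends in -a. The stems ending in -a (lidapa → lidapaim, nivewza → nivewzaim) add -im.
The other patterns: stems ending in -z double the final consonant and add -eka; stems ending in -k or -s add -et; stems ending in -t or -w repeat the first consonant+vowel as a prefix.
So tofa → tofaim.

tofaim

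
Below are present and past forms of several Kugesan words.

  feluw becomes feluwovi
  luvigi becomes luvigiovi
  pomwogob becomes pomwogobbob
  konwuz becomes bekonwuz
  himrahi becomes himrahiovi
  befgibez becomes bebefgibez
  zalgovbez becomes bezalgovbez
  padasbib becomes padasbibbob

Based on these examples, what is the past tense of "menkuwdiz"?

"menkuwdiz" ends in -z. The stems ending in -z (befgibez → bebefgibez, konwuz → bekonwuz, zalgovbez → bezalgovbez) add the prefix be-.
The other patterns: stems ending in -b double the final consonant and add -ob; stems ending in -i or -w add -ovi.
So menkuwdiz → bemenkuwdiz.

bemenkuwdiz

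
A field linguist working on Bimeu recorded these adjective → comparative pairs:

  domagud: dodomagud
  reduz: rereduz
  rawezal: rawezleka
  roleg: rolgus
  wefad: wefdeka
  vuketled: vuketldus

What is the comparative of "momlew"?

domagud and vuketled both end in -d yet inflect differently (dodomagud, vuketldus), so the final letter is not what conditions the rule; the last vowel is.
"momlew" has last vowel 'e'. The stems whose last vowel is 'e' (roleg → rolgus, vuketled → vuketldus) delete the last vowel and add -us.
So momlew → momlwus.

momlwus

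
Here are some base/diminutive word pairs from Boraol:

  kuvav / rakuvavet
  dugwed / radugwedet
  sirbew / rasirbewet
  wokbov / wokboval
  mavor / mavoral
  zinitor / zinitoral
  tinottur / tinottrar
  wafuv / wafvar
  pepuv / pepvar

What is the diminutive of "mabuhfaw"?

ramabuhfawet

"mabuhfaw" has last vowel 'a'. The one such stem in the data (kuvav → rakuvavet) adds ra- … -et around the stem, so the same rule applies.
The other patterns: stems whose last vowel is 'o' add -al; stems whose last vowel is 'u' delete the last vowel and add -ar.
So mabuhfaw → ramabuhfawet.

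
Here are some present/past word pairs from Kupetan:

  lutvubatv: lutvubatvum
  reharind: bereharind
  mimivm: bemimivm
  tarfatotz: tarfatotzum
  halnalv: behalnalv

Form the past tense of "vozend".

lutvubatv and halnalv both end in -v yet inflect differently (lutvubatvum, behalnalv), so the final letter is not what conditions the rule; the second-to-last letter is.
"vozend" has second-to-last letter 'n'. The one such stem in the data (reharind → bereharind) adds the prefix be-, so the same rule applies.
So vozend → bevozend.

bevozend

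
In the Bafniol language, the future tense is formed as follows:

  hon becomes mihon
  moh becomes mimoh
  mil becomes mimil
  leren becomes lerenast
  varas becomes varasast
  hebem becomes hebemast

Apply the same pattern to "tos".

hon and leren both end in -n yet inflect differently (mihon, lerenast), so the final letter is not what conditions the rule; the number of vowels is.
"tos" has 1 vowel. The stems with 1 vowel (hon → mihon, moh → mimoh, mil → mimil) add the prefix mi-.
The other pattern: stems with 2 vowels add -ast.
So tos → mitos.

mitos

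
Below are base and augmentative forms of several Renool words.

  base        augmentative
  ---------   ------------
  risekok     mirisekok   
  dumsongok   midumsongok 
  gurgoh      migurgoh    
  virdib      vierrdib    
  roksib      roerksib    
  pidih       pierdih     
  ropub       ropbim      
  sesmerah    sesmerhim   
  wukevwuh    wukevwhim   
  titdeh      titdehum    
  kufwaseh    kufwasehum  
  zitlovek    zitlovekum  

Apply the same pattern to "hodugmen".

hodugmenum

gurgoh and pidih both end in -h yet inflect differently (migurgoh, pierdih), so the final letter is not what conditions the rule; the last vowel is.
"hodugmen" has last vowel 'e'. The stems whose last vowel is 'e' (titdeh → titdehum, kufwaseh → kufwasehum, zitlovek → zitlovekum) add -um.
The other patterns: stems whose last vowel is 'o' add the prefix mi-; stems whose last vowel is 'i' insert -er- after the first vowel; stems whose last vowel is 'a' or 'u' delete the last vowel and add -im.
So hodugmen → hodugmenum.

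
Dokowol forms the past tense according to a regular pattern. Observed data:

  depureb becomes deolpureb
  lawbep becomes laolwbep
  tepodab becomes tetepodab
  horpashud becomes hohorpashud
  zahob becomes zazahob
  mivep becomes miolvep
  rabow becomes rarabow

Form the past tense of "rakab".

rarakab

"rakab" has last vowel 'a'. The one such stem in the data (tepodab → tetepodab) repeats the first consonant+vowel as a prefix (as do horpashud, zahob), so the same rule applies.
The other pattern: stems whose last vowel is 'e' insert -ol- after the first vowel.
So rakab → rarakab.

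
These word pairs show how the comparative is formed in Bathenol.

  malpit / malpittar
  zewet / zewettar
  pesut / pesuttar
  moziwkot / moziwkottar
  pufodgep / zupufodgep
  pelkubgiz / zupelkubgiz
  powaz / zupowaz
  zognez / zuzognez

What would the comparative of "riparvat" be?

riparvattar

"riparvat" ends in -t. The stems ending in -t (malpit → malpittar, zewet → zewettar, pesut → pesuttar) double the final consonant and add -ar.
So riparvat → riparvattar.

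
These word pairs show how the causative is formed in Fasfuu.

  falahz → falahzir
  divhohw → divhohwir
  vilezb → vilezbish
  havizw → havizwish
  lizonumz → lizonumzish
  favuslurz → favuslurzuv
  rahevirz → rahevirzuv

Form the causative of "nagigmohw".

nagigmohwir

divhohw and havizw both end in -w yet inflect differently (divhohwir, havizwish), so the final letter is not what conditions the rule; the second-to-last letter is.
"nagigmohw" has second-to-last letter 'h'. The stems whose second-to-last letter is 'h' (falahz → falahzir, divhohw → divhohwir) add -ir.
So nagigmohw → nagigmohwir.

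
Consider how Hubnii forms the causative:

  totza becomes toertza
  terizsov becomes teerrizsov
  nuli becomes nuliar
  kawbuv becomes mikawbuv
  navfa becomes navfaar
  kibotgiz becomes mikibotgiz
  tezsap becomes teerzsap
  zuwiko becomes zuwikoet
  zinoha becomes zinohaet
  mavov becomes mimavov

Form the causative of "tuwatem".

"tuwatem" begins with t-. The stems beginning with t- (tezsap → teerzsap, terizsov → teerrizsov, totza → toertza) insert -er- after the first vowel.
So tuwatem → tuerwatem.

tuerwatem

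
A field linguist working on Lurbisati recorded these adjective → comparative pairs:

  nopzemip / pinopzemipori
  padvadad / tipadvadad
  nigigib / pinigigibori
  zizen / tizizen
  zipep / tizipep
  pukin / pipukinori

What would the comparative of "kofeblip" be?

zipep and nopzemip both end in -p yet inflect differently (tizipep, pinopzemipori), so the final letter is not what conditions the rule; the last vowel is.
"kofeblip" has last vowel 'i'. The stems whose last vowel is 'i' (nopzemip → pinopzemipori, pukin → pipukinori, nigigib → pinigigibori) add pi- … -ori around the stem.
So kofeblip → pikofeblipori.

pikofeblipori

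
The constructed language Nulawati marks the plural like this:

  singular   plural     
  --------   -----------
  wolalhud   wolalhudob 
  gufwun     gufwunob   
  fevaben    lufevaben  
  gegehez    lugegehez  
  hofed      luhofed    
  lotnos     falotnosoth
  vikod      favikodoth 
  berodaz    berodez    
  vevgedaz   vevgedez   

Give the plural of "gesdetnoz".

fagesdetnozoth

"gesdetnoz" has last vowel 'o'. The stems whose last vowel is 'o' (lotnos → falotnosoth, vikod → favikodoth) add fa- … -oth around the stem.
The other patterns: stems whose last vowel is 'u' add -ob; stems whose last vowel is 'e' add the prefix lu-; stems whose last vowel is 'a' change the last vowel to 'e'.
So gesdetnoz → fagesdetnozoth.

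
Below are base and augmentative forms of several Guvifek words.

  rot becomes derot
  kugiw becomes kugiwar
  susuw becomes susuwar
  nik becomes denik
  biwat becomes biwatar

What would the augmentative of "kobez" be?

kobezar

biwat and rot both end in -t yet inflect differently (biwatar, derot), so the final letter is not what conditions the rule; the number of vowels is.
"kobez" has 2 vowels. The stems with 2 vowels (biwat → biwatar, kugiw → kugiwar, susuw → susuwar) add -ar.
So kobez → kobezar.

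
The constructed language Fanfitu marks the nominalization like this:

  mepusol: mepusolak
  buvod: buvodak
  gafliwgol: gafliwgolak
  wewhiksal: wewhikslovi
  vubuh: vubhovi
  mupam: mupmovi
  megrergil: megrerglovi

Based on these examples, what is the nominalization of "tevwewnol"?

tevwewnolak

"tevwewnol" has last vowel 'o'. The stems whose last vowel is 'o' (mepusol → mepusolak, buvod → buvodak, gafliwgol → gafliwgolak) add -ak.
The other pattern: stems whose last vowel is 'a', 'i' or 'u' delete the last vowel and add -ovi.
So tevwewnol → tevwewnolak.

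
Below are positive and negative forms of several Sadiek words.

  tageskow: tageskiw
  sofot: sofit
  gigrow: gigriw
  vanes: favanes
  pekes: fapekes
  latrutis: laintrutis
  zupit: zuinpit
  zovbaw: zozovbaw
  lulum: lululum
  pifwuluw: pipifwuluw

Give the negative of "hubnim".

"hubnim" has last vowel 'i'. The stems whose last vowel is 'i' (latrutis → laintrutis, zupit → zuinpit) insert -in- after the first vowel.
The other patterns: stems whose last vowel is 'o' change the last vowel to 'i'; stems whose last vowel is 'e' add the prefix fa-; stems whose last vowel is 'a' or 'u' repeat the first consonant+vowel as a prefix.
So hubnim → huinbnim.

huinbnim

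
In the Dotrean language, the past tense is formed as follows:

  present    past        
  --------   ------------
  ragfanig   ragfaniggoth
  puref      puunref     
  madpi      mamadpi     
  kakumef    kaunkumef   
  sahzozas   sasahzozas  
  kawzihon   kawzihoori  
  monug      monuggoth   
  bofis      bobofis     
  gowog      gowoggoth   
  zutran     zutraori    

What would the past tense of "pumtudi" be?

pupumtudi

kawzihon and gowog both have last vowel 'o' yet inflect differently (kawzihoori, gowoggoth), so the last vowel is not what conditions the rule; the final letter is.
"pumtudi" ends in -i. The one such stem in the data (madpi → mamadpi) repeats the first consonant+vowel as a prefix (as do bofis, sahzozas), so the same rule applies.
The other patterns: stems ending in -f insert -un- after the first vowel; stems ending in -n drop the final letter and add -ori; stems ending in -g double the final consonant and add -oth.
So pumtudi → pupumtudi.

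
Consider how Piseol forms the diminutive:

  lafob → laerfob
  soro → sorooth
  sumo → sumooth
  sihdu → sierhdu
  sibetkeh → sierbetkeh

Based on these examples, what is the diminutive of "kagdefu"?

kaergdefu

"kagdefu" ends in -u. The one such stem in the data (sihdu → sierhdu) inserts -er- after the first vowel (as do lafob, sibetkeh), so the same rule applies.
So kagdefu → kaergdefu.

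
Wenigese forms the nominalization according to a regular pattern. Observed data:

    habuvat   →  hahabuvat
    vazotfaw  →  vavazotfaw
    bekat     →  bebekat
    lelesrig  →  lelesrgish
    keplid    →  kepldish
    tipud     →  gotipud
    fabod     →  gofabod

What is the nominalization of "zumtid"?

keplid and tipud both end in -d yet inflect differently (kepldish, gotipud), so the final letter is not what conditions the rule; the last vowel is.
"zumtid" has last vowel 'i'. The stems whose last vowel is 'i' (lelesrig → lelesrgish, keplid → kepldish) delete the last vowel and add -ish.
So zumtid → zumtdish.

zumtdish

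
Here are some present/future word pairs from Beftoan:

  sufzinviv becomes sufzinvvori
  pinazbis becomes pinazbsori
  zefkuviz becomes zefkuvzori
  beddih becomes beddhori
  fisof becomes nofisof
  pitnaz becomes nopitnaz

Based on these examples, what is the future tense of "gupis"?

zefkuviz and pitnaz both end in -z yet inflect differently (zefkuvzori, nopitnaz), so the final letter is not what conditions the rule; the last vowel is.
"gupis" has last vowel 'i'. The stems whose last vowel is 'i' (sufzinviv → sufzinvvori, pinazbis → pinazbsori, zefkuviz → zefkuvzori) delete the last vowel and add -ori.
So gupis → gupsori.

gupsori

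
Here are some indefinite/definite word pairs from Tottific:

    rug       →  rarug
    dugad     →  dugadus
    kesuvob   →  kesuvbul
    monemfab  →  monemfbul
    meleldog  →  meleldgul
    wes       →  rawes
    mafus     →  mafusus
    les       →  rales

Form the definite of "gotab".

gotabus

les and mafus both end in -s yet inflect differently (rales, mafusus), so the final letter is not what conditions the rule; the number of vowels is.
"gotab" has 2 vowels. The stems with 2 vowels (dugad → dugadus, mafus → mafusus) add -us.
So gotab → gotabus.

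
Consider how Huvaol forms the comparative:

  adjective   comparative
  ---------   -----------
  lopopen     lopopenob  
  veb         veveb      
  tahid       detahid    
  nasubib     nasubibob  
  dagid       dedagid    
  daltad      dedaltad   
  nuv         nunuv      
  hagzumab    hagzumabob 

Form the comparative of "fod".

fofod

"fod" has 1 vowel. The stems with 1 vowel (nuv → nunuv, veb → veveb) repeat the first consonant+vowel as a prefix.
The other patterns: stems with 2 vowels add the prefix de-; stems with 3 vowels add -ob.
So fod → fofod.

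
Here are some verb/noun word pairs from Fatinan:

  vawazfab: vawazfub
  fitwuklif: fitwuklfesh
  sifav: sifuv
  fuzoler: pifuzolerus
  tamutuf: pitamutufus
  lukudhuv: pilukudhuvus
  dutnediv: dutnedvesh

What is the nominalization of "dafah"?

dafuh

"dafah" has last vowel 'a'. The stems whose last vowel is 'a' (vawazfab → vawazfub, sifav → sifuv) change the last vowel to 'u'.
The other patterns: stems whose last vowel is 'i' delete the last vowel and add -esh; stems whose last vowel is 'e' or 'u' add pi- … -us around the stem.
So dafah → dafuh.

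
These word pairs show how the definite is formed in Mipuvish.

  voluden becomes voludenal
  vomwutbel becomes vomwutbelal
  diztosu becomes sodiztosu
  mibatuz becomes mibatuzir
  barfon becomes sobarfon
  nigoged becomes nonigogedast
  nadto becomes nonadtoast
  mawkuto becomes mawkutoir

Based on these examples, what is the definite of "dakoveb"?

sodakoveb

mawkuto and nadto both end in -o yet inflect differently (mawkutoir, nonadtoast), so the final letter is not what conditions the rule; the first letter is.
"dakoveb" begins with d-. The one such stem in the data (diztosu → sodiztosu) adds the prefix so-, so the same rule applies.
The other patterns: stems beginning with m- add -ir; stems beginning with v- add -al; stems beginning with n- add no- … -ast around the stem.
So dakoveb → sodakoveb.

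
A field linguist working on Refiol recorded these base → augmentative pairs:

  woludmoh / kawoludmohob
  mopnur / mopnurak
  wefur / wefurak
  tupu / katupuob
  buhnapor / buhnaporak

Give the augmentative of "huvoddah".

buhnapor and woludmoh both have last vowel 'o' yet inflect differently (buhnaporak, kawoludmohob), so the last vowel is not what conditions the rule; the final letter is.
"huvoddah" ends in -h. The one such stem in the data (woludmoh → kawoludmohob) adds ka- … -ob around the stem, so the same rule applies.
So huvoddah → kahuvoddahob.

kahuvoddahob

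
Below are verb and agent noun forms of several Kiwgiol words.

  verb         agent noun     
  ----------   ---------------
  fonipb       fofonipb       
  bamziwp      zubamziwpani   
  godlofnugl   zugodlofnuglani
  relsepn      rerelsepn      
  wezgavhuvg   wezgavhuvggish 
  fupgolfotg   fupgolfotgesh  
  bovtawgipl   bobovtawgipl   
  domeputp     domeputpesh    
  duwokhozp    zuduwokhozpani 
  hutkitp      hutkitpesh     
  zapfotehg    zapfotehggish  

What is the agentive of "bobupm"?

"bobupm" has second-to-last letter 'p'. The stems whose second-to-last letter is 'p' (relsepn → rerelsepn, fonipb → fofonipb, bovtawgipl → bobovtawgipl) repeat the first consonant+vowel as a prefix.
The other patterns: stems whose second-to-last letter is 'h' or 'v' double the final consonant and add -ish; stems whose second-to-last letter is 't' add -esh; stems whose second-to-last letter is 'g', 'w' or 'z' add zu- … -ani around the stem.
So bobupm → bobobupm.

bobobupm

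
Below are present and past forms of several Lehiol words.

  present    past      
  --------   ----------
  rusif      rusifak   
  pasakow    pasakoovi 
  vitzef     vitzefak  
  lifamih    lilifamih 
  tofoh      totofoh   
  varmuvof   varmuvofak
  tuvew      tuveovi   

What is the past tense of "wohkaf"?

vitzef and tuvew both have last vowel 'e' yet inflect differently (vitzefak, tuveovi), so the last vowel is not what conditions the rule; the final letter is.
"wohkaf" ends in -f. The stems ending in -f (vitzef → vitzefak, rusif → rusifak, varmuvof → varmuvofak) add -ak.
The other patterns: stems ending in -w drop the final letter and add -ovi; stems ending in -h repeat the first consonant+vowel as a prefix.
So wohkaf → wohkafak.

wohkafak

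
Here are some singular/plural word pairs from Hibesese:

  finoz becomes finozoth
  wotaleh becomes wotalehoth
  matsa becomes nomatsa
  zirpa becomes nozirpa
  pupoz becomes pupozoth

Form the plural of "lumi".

nolumi

zirpa and finoz both have 2 vowels yet inflect differently (nozirpa, finozoth), so the number of vowels is not what conditions the rule; whether the stem ends in a vowel or a consonant is.
"lumi" ends in a vowel. The stems ending in a vowel (zirpa → nozirpa, matsa → nomatsa) add the prefix no-.
The other pattern: stems ending in a consonant add -oth.
So lumi → nolumi.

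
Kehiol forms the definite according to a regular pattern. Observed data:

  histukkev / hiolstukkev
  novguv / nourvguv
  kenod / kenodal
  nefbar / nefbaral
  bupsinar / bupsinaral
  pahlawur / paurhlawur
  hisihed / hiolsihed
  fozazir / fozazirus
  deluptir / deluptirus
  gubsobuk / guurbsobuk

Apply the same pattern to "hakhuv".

"hakhuv" has last vowel 'u'. The stems whose last vowel is 'u' (gubsobuk → guurbsobuk, novguv → nourvguv, pahlawur → paurhlawur) insert -ur- after the first vowel.
So hakhuv → haurkhuv.

haurkhuv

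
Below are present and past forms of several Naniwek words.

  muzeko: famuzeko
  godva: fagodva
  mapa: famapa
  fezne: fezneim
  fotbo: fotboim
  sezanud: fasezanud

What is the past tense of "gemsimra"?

fagemsimra

fotbo and muzeko both end in -o yet inflect differently (fotboim, famuzeko), so the final letter is not what conditions the rule; the first letter is.
"gemsimra" begins with g-. The one such stem in the data (godva → fagodva) adds the prefix fa-, so the same rule applies.
The other pattern: stems beginning with f- add -im.
So gemsimra → fagemsimra.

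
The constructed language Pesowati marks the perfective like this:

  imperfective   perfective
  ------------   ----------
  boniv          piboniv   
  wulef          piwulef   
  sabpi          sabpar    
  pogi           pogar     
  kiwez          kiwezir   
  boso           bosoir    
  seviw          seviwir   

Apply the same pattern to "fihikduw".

"fihikduw" ends in -w. The one such stem in the data (seviw → seviwir) adds -ir, so the same rule applies.
So fihikduw → fihikduwir.

fihikduwir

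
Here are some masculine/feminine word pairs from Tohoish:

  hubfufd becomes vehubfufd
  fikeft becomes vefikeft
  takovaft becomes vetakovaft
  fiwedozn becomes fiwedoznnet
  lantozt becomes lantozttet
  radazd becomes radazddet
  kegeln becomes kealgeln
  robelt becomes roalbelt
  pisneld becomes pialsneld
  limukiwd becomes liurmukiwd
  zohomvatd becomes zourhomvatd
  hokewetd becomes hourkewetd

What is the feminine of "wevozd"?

wevozddet

fikeft and lantozt both end in -t yet inflect differently (vefikeft, lantozttet), so the final letter is not what conditions the rule; the second-to-last letter is.
"wevozd" has second-to-last letter 'z'. The stems whose second-to-last letter is 'z' (fiwedozn → fiwedoznnet, lantozt → lantozttet, radazd → radazddet) double the final consonant and add -et.
The other patterns: stems whose second-to-last letter is 'f' add the prefix ve-; stems whose second-to-last letter is 'l' insert -al- after the first vowel; stems whose second-to-last letter is 't' or 'w' insert -ur- after the first vowel.
So wevozd → wevozddet.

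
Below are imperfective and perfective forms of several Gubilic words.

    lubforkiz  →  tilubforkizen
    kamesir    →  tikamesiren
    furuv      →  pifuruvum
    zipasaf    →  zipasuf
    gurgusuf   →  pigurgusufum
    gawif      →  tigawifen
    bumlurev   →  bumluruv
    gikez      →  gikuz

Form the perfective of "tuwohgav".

tuwohguv

"tuwohgav" has last vowel 'a'. The one such stem in the data (zipasaf → zipasuf) changes the last vowel to 'u' (as do gikez, bumlurev), so the same rule applies.
So tuwohgav → tuwohguv.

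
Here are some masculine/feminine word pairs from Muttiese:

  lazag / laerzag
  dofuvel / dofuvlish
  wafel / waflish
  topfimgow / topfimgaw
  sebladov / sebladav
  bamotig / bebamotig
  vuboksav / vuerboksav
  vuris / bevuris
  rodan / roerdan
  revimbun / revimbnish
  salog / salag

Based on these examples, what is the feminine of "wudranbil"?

vuboksav and sebladov both end in -v yet inflect differently (vuerboksav, sebladav), so the final letter is not what conditions the rule; the last vowel is.
"wudranbil" has last vowel 'i'. The stems whose last vowel is 'i' (vuris → bevuris, bamotig → bebamotig) add the prefix be-.
So wudranbil → bewudranbil.

bewudranbil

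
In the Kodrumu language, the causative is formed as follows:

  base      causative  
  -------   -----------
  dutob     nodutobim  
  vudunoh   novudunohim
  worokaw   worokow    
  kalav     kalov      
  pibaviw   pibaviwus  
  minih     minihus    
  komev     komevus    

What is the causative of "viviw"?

viviwus

worokaw and pibaviw both end in -w yet inflect differently (worokow, pibaviwus), so the final letter is not what conditions the rule; the last vowel is.
"viviw" has last vowel 'i'. The stems whose last vowel is 'i' (pibaviw → pibaviwus, minih → minihus) add -us.
The other patterns: stems whose last vowel is 'o' add no- … -im around the stem; stems whose last vowel is 'a' change the last vowel to 'o'.
So viviw → viviwus.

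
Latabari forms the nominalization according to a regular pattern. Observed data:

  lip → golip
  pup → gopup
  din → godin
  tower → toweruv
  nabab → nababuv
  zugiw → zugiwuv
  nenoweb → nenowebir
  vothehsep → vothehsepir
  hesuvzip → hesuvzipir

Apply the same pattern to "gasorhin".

nabab and nenoweb both end in -b yet inflect differently (nababuv, nenowebir), so the final letter is not what conditions the rule; the number of vowels is.
"gasorhin" has 3 vowels. The stems with 3 vowels (nenoweb → nenowebir, vothehsep → vothehsepir, hesuvzip → hesuvzipir) add -ir.
The other patterns: stems with 1 vowel add the prefix go-; stems with 2 vowels add -uv.
So gasorhin → gasorhinir.

gasorhinir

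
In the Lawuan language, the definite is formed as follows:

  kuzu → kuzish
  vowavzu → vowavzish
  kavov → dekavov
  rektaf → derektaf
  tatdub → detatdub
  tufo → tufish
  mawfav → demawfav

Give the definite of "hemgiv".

"hemgiv" ends in a consonant. The stems ending in a consonant (mawfav → demawfav, tatdub → detatdub, kavov → dekavov) add the prefix de-.
The other pattern: stems ending in a vowel drop the final letter and add -ish.
So hemgiv → dehemgiv.

dehemgiv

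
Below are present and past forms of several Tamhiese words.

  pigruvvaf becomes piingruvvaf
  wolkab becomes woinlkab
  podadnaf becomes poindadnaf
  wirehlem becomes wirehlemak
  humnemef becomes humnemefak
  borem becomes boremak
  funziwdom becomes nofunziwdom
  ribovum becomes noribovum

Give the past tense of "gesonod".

pigruvvaf and humnemef both end in -f yet inflect differently (piingruvvaf, humnemefak), so the final letter is not what conditions the rule; the last vowel is.
"gesonod" has last vowel 'o'. The one such stem in the data (funziwdom → nofunziwdom) adds the prefix no-, so the same rule applies.
So gesonod → nogesonod.

nogesonod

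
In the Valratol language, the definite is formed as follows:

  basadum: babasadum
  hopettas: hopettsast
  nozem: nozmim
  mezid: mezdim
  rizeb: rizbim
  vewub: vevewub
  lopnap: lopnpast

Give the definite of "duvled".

duvldim

vewub and rizeb both end in -b yet inflect differently (vevewub, rizbim), so the final letter is not what conditions the rule; the last vowel is.
"duvled" has last vowel 'e'. The stems whose last vowel is 'e' (rizeb → rizbim, nozem → nozmim) delete the last vowel and add -im.
The other patterns: stems whose last vowel is 'a' delete the last vowel and add -ast; stems whose last vowel is 'u' repeat the first consonant+vowel as a prefix.
So duvled → duvldim.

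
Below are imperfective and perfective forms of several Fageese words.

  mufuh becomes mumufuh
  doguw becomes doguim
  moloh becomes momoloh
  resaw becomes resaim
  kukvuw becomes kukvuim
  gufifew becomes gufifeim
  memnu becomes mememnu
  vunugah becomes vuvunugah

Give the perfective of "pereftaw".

pereftaim

"pereftaw" ends in -w. The stems ending in -w (gufifew → gufifeim, doguw → doguim, resaw → resaim) drop the final letter and add -im.
The other pattern: stems ending in -h or -u repeat the first consonant+vowel as a prefix.
So pereftaw → pereftaim.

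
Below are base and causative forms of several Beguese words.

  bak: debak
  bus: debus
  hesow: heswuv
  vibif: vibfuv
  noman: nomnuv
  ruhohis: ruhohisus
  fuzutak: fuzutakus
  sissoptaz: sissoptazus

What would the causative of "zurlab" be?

zurlbuv

"zurlab" has 2 vowels. The stems with 2 vowels (hesow → heswuv, vibif → vibfuv, noman → nomnuv) delete the last vowel and add -uv.
The other patterns: stems with 1 vowel add the prefix de-; stems with 3 vowels add -us.
So zurlab → zurlbuv.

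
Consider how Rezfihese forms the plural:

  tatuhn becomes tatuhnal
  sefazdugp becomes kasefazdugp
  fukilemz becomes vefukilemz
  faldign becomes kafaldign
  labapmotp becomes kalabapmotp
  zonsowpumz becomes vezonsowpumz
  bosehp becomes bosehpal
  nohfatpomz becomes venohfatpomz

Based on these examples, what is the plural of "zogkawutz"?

kazogkawutz

bosehp and sefazdugp both end in -p yet inflect differently (bosehpal, kasefazdugp), so the final letter is not what conditions the rule; the second-to-last letter is.
"zogkawutz" has second-to-last letter 't'. The one such stem in the data (labapmotp → kalabapmotp) adds the prefix ka-, so the same rule applies.
The other patterns: stems whose second-to-last letter is 'h' add -al; stems whose second-to-last letter is 'm' add the prefix ve-.
So zogkawutz → kazogkawutz.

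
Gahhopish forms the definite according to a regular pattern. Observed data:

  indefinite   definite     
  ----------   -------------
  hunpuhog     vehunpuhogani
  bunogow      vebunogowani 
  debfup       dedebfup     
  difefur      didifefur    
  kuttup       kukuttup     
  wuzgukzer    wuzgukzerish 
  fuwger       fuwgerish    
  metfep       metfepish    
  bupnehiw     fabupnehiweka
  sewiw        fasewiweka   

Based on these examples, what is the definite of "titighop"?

vetitighopani

difefur and wuzgukzer both end in -r yet inflect differently (didifefur, wuzgukzerish), so the final letter is not what conditions the rule; the last vowel is.
"titighop" has last vowel 'o'. The stems whose last vowel is 'o' (hunpuhog → vehunpuhogani, bunogow → vebunogowani) add ve- … -ani around the stem.
The other patterns: stems whose last vowel is 'u' repeat the first consonant+vowel as a prefix; stems whose last vowel is 'e' add -ish; stems whose last vowel is 'i' add fa- … -eka around the stem.
So titighop → vetitighopani.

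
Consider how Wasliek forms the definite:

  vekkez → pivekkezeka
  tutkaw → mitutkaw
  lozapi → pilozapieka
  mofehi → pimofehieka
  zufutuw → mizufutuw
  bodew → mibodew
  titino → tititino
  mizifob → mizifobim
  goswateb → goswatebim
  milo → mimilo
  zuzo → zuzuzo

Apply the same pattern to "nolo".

nonolo

milo and mizifob both have last vowel 'o' yet inflect differently (mimilo, mizifobim), so the last vowel is not what conditions the rule; the final letter is.
"nolo" ends in -o. The stems ending in -o (milo → mimilo, titino → tititino, zuzo → zuzuzo) repeat the first consonant+vowel as a prefix.
So nolo → nonolo.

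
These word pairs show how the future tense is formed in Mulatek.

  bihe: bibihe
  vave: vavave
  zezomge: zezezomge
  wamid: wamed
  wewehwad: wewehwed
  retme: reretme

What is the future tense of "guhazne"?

guguhazne

bihe and wamid both have 2 vowels yet inflect differently (bibihe, wamed), so the number of vowels is not what conditions the rule; the final letter is.
"guhazne" ends in -e. The stems ending in -e (bihe → bibihe, retme → reretme, vave → vavave) repeat the first consonant+vowel as a prefix.
The other pattern: stems ending in -d change the last vowel to 'e'.
So guhazne → guguhazne.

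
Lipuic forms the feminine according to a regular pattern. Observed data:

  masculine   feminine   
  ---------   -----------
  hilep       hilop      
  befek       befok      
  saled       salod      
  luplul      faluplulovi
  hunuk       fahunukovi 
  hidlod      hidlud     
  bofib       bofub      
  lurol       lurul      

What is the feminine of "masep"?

masop

hunuk and befek both end in -k yet inflect differently (fahunukovi, befok), so the final letter is not what conditions the rule; the last vowel is.
"masep" has last vowel 'e'. The stems whose last vowel is 'e' (befek → befok, hilep → hilop, saled → salod) change the last vowel to 'o'.
The other patterns: stems whose last vowel is 'u' add fa- … -ovi around the stem; stems whose last vowel is 'i' or 'o' change the last vowel to 'u'.
So masep → masop.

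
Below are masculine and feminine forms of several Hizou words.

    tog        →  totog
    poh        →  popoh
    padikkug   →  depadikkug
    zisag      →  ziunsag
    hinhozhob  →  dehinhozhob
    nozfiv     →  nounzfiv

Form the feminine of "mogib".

tog and zisag both end in -g yet inflect differently (totog, ziunsag), so the final letter is not what conditions the rule; the number of vowels is.
"mogib" has 2 vowels. The stems with 2 vowels (nozfiv → nounzfiv, zisag → ziunsag) insert -un- after the first vowel.
So mogib → moungib.

moungib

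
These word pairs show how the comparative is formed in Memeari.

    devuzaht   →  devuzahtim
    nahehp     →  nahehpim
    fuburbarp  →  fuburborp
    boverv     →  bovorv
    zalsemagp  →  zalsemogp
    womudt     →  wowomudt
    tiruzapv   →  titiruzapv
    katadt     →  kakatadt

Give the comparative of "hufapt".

nahehp and fuburbarp both end in -p yet inflect differently (nahehpim, fuburborp), so the final letter is not what conditions the rule; the second-to-last letter is.
"hufapt" has second-to-last letter 'p'. The one such stem in the data (tiruzapv → titiruzapv) repeats the first consonant+vowel as a prefix (as do womudt, katadt), so the same rule applies.
The other patterns: stems whose second-to-last letter is 'h' add -im; stems whose second-to-last letter is 'g' or 'r' change the last vowel to 'o'.
So hufapt → huhufapt.

huhufapt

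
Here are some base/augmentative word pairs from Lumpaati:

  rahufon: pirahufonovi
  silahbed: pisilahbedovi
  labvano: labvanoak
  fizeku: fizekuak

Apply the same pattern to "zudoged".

pizudogedovi

rahufon and labvano both have last vowel 'o' yet inflect differently (pirahufonovi, labvanoak), so the last vowel is not what conditions the rule; whether the stem ends in a vowel or a consonant is.
"zudoged" ends in a consonant. The stems ending in a consonant (rahufon → pirahufonovi, silahbed → pisilahbedovi) add pi- … -ovi around the stem.
The other pattern: stems ending in a vowel add -ak.
So zudoged → pizudogedovi.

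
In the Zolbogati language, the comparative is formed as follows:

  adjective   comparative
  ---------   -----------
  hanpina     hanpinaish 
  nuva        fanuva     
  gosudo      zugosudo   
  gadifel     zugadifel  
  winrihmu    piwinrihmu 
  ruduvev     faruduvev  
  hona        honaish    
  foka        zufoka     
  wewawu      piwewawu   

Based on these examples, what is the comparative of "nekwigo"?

fanekwigo

"nekwigo" begins with n-. The one such stem in the data (nuva → fanuva) adds the prefix fa-, so the same rule applies.
So nekwigo → fanekwigo.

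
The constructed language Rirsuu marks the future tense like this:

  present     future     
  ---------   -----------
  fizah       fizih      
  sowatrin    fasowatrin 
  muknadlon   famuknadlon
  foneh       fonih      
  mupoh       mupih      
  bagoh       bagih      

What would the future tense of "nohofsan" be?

fanohofsan

mupoh and muknadlon both have last vowel 'o' yet inflect differently (mupih, famuknadlon), so the last vowel is not what conditions the rule; the final letter is.
"nohofsan" ends in -n. The stems ending in -n (sowatrin → fasowatrin, muknadlon → famuknadlon) add the prefix fa-.
So nohofsan → fanohofsan.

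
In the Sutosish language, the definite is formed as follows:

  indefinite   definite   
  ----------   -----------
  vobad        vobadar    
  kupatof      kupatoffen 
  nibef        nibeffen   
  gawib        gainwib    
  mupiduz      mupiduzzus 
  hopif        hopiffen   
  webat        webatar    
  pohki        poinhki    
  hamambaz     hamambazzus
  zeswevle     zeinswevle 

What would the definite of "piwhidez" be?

piwhidezzus

"piwhidez" ends in -z. The stems ending in -z (hamambaz → hamambazzus, mupiduz → mupiduzzus) double the final consonant and add -us.
The other patterns: stems ending in -f double the final consonant and add -en; stems ending in -d or -t add -ar; stems ending in -b, -e or -i insert -in- after the first vowel.
So piwhidez → piwhidezzus.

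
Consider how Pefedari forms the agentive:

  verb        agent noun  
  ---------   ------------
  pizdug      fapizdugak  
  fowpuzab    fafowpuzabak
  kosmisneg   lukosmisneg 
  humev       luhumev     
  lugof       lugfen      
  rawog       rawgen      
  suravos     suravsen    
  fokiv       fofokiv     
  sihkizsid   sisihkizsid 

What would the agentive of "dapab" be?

fadapabak

pizdug and kosmisneg both end in -g yet inflect differently (fapizdugak, lukosmisneg), so the final letter is not what conditions the rule; the last vowel is.
"dapab" has last vowel 'a'. The one such stem in the data (fowpuzab → fafowpuzabak) adds fa- … -ak around the stem, so the same rule applies.
The other patterns: stems whose last vowel is 'e' add the prefix lu-; stems whose last vowel is 'o' delete the last vowel and add -en; stems whose last vowel is 'i' repeat the first consonant+vowel as a prefix.
So dapab → fadapabak.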